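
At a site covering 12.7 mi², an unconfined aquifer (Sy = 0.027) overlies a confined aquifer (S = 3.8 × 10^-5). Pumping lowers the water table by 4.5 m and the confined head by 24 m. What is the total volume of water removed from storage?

ΔV ≈ 4.03 × 10^6 m³

A = 12.7 mi² = 3.289 × 10^7 m²
Unconfined: ΔV_u = Sy × A × Δh_u = 0.027 × 3.289 × 10^7 × 4.5 = 3.996 × 10^6 m³
Confined: ΔV_c = S × A × Δh_c = 3.8 × 10^-5 × 3.289 × 10^7 × 24 = 30000 m³
Total ΔV = 3.996 × 10^6 + 30000 = 4.026 × 10^6 m³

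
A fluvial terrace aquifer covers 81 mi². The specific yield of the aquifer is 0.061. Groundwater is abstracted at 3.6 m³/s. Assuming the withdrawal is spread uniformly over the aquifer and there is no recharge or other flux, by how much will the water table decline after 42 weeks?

A = 81 mi² = 2.098 × 10^8 m²
Q = 3.6 m³/s = 3.11 × 10^5 m³/d
t = 42 weeks = 294 d
ΔV = Q × t = 3.11 × 10^5 m³/d × 294 d = 9.145 × 10^7 m³
Δh = ΔV / (Sy × A) = 9.145 × 10^7 / (0.061 × 2.098 × 10^8) = 7.146 m

Δh ≈ 7.15 m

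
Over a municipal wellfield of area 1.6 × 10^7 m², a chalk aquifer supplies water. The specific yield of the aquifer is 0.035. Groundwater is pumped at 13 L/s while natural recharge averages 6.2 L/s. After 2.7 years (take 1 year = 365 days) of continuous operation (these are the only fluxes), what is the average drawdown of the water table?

Net abstraction = 13 − 6.2 = 6.8 L/s
Q_net = 6.8 L/s = 587.5 m³/d
t = 2.7 years = 985.5 d
ΔV = Q × t = 587.5 m³/d × 985.5 d = 5.79 × 10^5 m³
Δh = ΔV / (Sy × A) = 5.79 × 10^5 / (0.035 × 1.6 × 10^7) = 1.034 m

Δh ≈ 1.03 m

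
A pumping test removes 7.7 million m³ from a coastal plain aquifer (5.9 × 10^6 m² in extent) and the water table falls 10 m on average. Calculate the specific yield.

ΔV = 7.7 million m³ = 7.7 × 10^6 m³
Sy = ΔV / (A × Δh) = 7.7 × 10^6 m³ / (5.9 × 10^6 m² × 10 m) = 0.1305

Sy ≈ 0.13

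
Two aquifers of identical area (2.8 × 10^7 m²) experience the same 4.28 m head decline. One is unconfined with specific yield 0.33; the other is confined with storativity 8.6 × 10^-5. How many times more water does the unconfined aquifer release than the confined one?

Unconfined: ΔV_u = Sy × A × Δh = 0.33 × 2.8 × 10^7 × 4.28 = 3.955 × 10^7 m³
Confined: ΔV_c = S × A × Δh = 8.6 × 10^-5 × 2.8 × 10^7 × 4.28 = 10310 m³
Ratio = ΔV_u / ΔV_c = Sy / S = 0.33 / 8.6 × 10^-5 = 3837

ΔV_u / ΔV_c ≈ 3840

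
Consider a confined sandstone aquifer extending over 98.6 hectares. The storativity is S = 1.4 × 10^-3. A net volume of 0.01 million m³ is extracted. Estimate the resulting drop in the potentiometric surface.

A = 98.6 hectares = 9.86 × 10^5 m²
ΔV = 0.01 million m³ = 10000 m³
Δh = ΔV / (S × A) = 10000 m³ / (0.0014 × 9.86 × 10^5 m²) = 7.244 m

Δh ≈ 7.24 m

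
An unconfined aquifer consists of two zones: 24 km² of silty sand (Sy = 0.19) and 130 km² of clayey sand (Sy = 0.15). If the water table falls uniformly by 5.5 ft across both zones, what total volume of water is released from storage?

ΔV ≈ 4.03 × 10^7 m³

A₁ = 24 km² = 2.4 × 10^7 m²; A₂ = 130 km² = 1.3 × 10^8 m²
Δh = 5.5 ft = 1.676 m
ΔV₁ = 0.19 × 2.4 × 10^7 × 1.676 = 7.644 × 10^6 m³
ΔV₂ = 0.15 × 1.3 × 10^8 × 1.676 = 3.269 × 10^7 m³
ΔV = ΔV₁ + ΔV₂ = 4.033 × 10^7 m³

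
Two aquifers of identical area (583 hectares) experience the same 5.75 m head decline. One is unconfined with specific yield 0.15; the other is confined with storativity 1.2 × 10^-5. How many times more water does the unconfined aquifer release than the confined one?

A = 583 hectares = 5.83 × 10^6 m²
Unconfined: ΔV_u = Sy × A × Δh = 0.15 × 5.83 × 10^6 × 5.75 = 5.028 × 10^6 m³
Confined: ΔV_c = S × A × Δh = 1.2 × 10^-5 × 5.83 × 10^6 × 5.75 = 402.3 m³
Ratio = ΔV_u / ΔV_c = Sy / S = 0.15 / 1.2 × 10^-5 = 12500

ΔV_u / ΔV_c ≈ 12500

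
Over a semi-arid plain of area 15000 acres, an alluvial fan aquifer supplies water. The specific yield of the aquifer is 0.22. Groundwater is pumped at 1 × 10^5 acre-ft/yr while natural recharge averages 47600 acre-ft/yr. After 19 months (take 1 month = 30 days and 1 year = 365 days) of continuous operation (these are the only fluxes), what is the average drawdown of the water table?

Δh ≈ 7.56 m

A = 15000 acres = 6.07 × 10^7 m²
Net abstraction = 1 × 10^5 − 47600 = 52400 acre-ft/yr
Q_net = 52400 acre-ft/yr = 1.771 × 10^5 m³/d
t = 19 months = 570 d
ΔV = Q × t = 1.771 × 10^5 m³/d × 570 d = 1.009 × 10^8 m³
Δh = ΔV / (Sy × A) = 1.009 × 10^8 / (0.22 × 6.07 × 10^7) = 7.558 m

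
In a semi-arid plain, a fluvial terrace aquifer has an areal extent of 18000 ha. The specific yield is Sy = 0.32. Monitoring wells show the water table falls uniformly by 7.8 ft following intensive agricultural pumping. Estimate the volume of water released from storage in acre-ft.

ΔV ≈ 1.11 × 10^5 acre-ft

A = 18000 ha = 1.8 × 10^8 m²
Δh = 7.8 ft = 2.377 m
ΔV = Sy × A × Δh = 0.32 × 1.8 × 10^8 m² × 2.377 m = 1.369 × 10^8 m³
ΔV = 1.369 × 10^8 m³ = 1.11 × 10^5 acre-ft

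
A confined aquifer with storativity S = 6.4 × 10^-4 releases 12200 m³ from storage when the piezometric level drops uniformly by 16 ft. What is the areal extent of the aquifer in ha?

Δh = 16 ft = 4.877 m
A = ΔV / (S × Δh) = 12200 / (6.4 × 10^-4 × 4.877) = 3.909 × 10^6 m²
A = 3.909 × 10^6 m² = 390.9 ha

A ≈ 391 ha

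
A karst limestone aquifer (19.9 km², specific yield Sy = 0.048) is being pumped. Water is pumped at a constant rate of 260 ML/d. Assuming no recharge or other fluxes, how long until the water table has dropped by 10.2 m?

A = 19.9 km² = 1.99 × 10^7 m²
ΔV = Sy × A × Δh = 0.048 × 1.99 × 10^7 × 10.2 = 9.743 × 10^6 m³
Q = 260 ML/d = 2.6 × 10^5 m³/d
t = ΔV / Q = 9.743 × 10^6 m³ / 2.6 × 10^5 m³/d = 37.47 d

t ≈ 37.5 days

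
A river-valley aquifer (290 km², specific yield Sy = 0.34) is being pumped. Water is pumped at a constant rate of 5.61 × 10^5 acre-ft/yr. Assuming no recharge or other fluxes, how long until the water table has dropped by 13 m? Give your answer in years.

t ≈ 1.85 years

A = 290 km² = 2.9 × 10^8 m²
ΔV = Sy × A × Δh = 0.34 × 2.9 × 10^8 × 13 = 1.282 × 10^9 m³
Q = 5.61 × 10^5 acre-ft/yr = 1.896 × 10^6 m³/d
t = ΔV / Q = 1.282 × 10^9 m³ / 1.896 × 10^6 m³/d = 676.1 d
t = 676.1 d ≈ 1.852 years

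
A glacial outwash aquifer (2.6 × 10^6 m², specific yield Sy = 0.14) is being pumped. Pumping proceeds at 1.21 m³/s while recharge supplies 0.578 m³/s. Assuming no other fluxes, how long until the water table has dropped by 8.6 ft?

t ≈ 17.5 days

Δh = 8.6 ft = 2.621 m
ΔV = Sy × A × Δh = 0.14 × 2.6 × 10^6 × 2.621 = 9.541 × 10^5 m³
Net withdrawal = 1.21 − 0.578 = 0.632 m³/s = 54600 m³/d
t = ΔV / Q = 9.541 × 10^5 m³ / 54600 m³/d = 17.47 d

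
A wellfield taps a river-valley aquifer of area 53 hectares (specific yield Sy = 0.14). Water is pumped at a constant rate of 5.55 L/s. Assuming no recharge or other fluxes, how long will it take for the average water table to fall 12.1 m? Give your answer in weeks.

t ≈ 267 weeks

A = 53 hectares = 5.3 × 10^5 m²
ΔV = Sy × A × Δh = 0.14 × 5.3 × 10^5 × 12.1 = 8.978 × 10^5 m³
Q = 5.55 L/s = 479.5 m³/d
t = ΔV / Q = 8.978 × 10^5 m³ / 479.5 m³/d = 1872 d
t = 1872 d ≈ 267.5 weeks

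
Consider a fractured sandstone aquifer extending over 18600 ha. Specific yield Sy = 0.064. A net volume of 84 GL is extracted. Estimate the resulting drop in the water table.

A = 18600 ha = 1.86 × 10^8 m²
ΔV = 84 GL = 8.4 × 10^7 m³
Δh = ΔV / (Sy × A) = 8.4 × 10^7 m³ / (0.064 × 1.86 × 10^8 m²) = 7.056 m

Δh ≈ 7.06 m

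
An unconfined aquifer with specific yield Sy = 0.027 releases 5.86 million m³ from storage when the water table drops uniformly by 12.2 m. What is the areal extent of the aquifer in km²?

ΔV = 5.86 million m³ = 5.86 × 10^6 m³
A = ΔV / (Sy × Δh) = 5.86 × 10^6 / (0.027 × 12.2) = 1.779 × 10^7 m²
A = 1.779 × 10^7 m² = 17.79 km²

A ≈ 17.8 km²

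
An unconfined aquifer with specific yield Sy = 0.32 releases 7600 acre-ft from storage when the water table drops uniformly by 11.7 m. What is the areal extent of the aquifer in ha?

A ≈ 250 ha

ΔV = 7600 acre-ft = 9.374 × 10^6 m³
A = ΔV / (Sy × Δh) = 9.374 × 10^6 / (0.32 × 11.7) = 2.504 × 10^6 m²
A = 2.504 × 10^6 m² = 250.4 ha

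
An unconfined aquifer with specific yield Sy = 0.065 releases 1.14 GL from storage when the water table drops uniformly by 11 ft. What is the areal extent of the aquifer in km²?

A ≈ 5.23 km²

Δh = 11 ft = 3.353 m
ΔV = 1.14 GL = 1.14 × 10^6 m³
A = ΔV / (Sy × Δh) = 1.14 × 10^6 / (0.065 × 3.353) = 5.231 × 10^6 m²
A = 5.231 × 10^6 m² = 5.231 km²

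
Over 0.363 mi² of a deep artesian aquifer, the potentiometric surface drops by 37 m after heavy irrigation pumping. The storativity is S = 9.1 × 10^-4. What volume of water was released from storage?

ΔV ≈ 31700 m³

A = 0.363 mi² = 9.402 × 10^5 m²
ΔV = S × A × Δh = 9.1 × 10^-4 × 9.402 × 10^5 m² × 37 m = 31660 m³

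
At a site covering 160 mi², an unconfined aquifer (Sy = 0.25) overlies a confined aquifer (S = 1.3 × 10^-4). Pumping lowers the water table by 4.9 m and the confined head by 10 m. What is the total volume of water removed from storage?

A = 160 mi² = 4.144 × 10^8 m²
Unconfined: ΔV_u = Sy × A × Δh_u = 0.25 × 4.144 × 10^8 × 4.9 = 5.076 × 10^8 m³
Confined: ΔV_c = S × A × Δh_c = 1.3 × 10^-4 × 4.144 × 10^8 × 10 = 5.387 × 10^5 m³
Total ΔV = 5.076 × 10^8 + 5.387 × 10^5 = 5.082 × 10^8 m³

ΔV ≈ 5.08 × 10^8 m³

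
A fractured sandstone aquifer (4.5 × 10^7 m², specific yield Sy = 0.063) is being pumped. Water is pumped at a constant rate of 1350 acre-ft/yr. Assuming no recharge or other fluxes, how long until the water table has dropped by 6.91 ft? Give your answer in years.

t ≈ 3.59 years

Δh = 6.91 ft = 2.106 m
ΔV = Sy × A × Δh = 0.063 × 4.5 × 10^7 × 2.106 = 5.971 × 10^6 m³
Q = 1350 acre-ft/yr = 4562 m³/d
t = ΔV / Q = 5.971 × 10^6 m³ / 4562 m³/d = 1309 d
t = 1309 d ≈ 3.586 years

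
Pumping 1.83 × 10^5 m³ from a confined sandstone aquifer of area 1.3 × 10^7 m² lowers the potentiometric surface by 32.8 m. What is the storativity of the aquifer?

S ≈ 4.3 × 10^-4

S = ΔV / (A × Δh) = 1.83 × 10^5 m³ / (1.3 × 10^7 m² × 32.8 m) = 4.292 × 10^-4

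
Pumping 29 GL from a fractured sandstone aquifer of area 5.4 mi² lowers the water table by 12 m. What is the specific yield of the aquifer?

A = 5.4 mi² = 1.399 × 10^7 m²
ΔV = 29 GL = 2.9 × 10^7 m³
Sy = ΔV / (A × Δh) = 2.9 × 10^7 m³ / (1.399 × 10^7 m² × 12 m) = 0.1728

Sy ≈ 0.17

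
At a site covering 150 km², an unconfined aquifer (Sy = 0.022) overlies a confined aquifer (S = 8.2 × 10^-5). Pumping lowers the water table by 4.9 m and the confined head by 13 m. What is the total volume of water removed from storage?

ΔV ≈ 1.63 × 10^7 m³

A = 150 km² = 1.5 × 10^8 m²
Unconfined: ΔV_u = Sy × A × Δh_u = 0.022 × 1.5 × 10^8 × 4.9 = 1.617 × 10^7 m³
Confined: ΔV_c = S × A × Δh_c = 8.2 × 10^-5 × 1.5 × 10^8 × 13 = 1.599 × 10^5 m³
Total ΔV = 1.617 × 10^7 + 1.599 × 10^5 = 1.633 × 10^7 m³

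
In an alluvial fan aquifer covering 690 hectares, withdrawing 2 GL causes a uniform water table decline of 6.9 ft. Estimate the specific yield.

Sy ≈ 0.14

A = 690 hectares = 6.9 × 10^6 m²
Δh = 6.9 ft = 2.103 m
ΔV = 2 GL = 2 × 10^6 m³
Sy = ΔV / (A × Δh) = 2 × 10^6 m³ / (6.9 × 10^6 m² × 2.103 m) = 0.1378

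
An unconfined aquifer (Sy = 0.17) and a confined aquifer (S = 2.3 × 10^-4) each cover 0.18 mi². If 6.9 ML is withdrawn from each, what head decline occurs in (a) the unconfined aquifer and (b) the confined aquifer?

A = 0.18 mi² = 4.662 × 10^5 m²
ΔV = 6.9 ML = 6900 m³
Unconfined: Δh_u = ΔV/(Sy·A) = 6900/(0.17 × 4.662 × 10^5) = 0.08706 m
Confined: Δh_c = ΔV/(S·A) = 6900/(2.3 × 10^-4 × 4.662 × 10^5) = 64.35 m

Δh_u ≈ 0.0871 m; Δh_c ≈ 64.4 m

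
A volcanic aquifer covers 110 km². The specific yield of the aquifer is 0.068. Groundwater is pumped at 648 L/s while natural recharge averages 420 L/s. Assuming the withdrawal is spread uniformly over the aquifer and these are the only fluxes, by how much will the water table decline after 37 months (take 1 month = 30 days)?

Δh ≈ 2.92 m

A = 110 km² = 1.1 × 10^8 m²
Net abstraction = 648 − 420 = 228 L/s
Q_net = 228 L/s = 19700 m³/d
t = 37 months = 1110 d
ΔV = Q × t = 19700 m³/d × 1110 d = 2.187 × 10^7 m³
Δh = ΔV / (Sy × A) = 2.187 × 10^7 / (0.068 × 1.1 × 10^8) = 2.923 m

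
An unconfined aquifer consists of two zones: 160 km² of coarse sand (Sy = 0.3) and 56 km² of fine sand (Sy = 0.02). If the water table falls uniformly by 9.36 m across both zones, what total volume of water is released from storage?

ΔV ≈ 4.6 × 10^8 m³

A₁ = 160 km² = 1.6 × 10^8 m²; A₂ = 56 km² = 5.6 × 10^7 m²
ΔV₁ = 0.3 × 1.6 × 10^8 × 9.36 = 4.493 × 10^8 m³
ΔV₂ = 0.02 × 5.6 × 10^7 × 9.36 = 1.048 × 10^7 m³
ΔV = ΔV₁ + ΔV₂ = 4.598 × 10^8 m³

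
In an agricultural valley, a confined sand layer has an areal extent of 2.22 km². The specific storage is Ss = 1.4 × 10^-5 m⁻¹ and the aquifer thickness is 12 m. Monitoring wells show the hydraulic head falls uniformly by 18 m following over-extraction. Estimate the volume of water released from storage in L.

ΔV ≈ 6.71 × 10^6 L

S = Ss × b = 1.4 × 10^-5 m⁻¹ × 12 m = 1.68 × 10^-4
A = 2.22 km² = 2.22 × 10^6 m²
ΔV = S × A × Δh = 1.68 × 10^-4 × 2.22 × 10^6 m² × 18 m = 6713 m³
ΔV = 6713 m³ = 6.713 × 10^6 L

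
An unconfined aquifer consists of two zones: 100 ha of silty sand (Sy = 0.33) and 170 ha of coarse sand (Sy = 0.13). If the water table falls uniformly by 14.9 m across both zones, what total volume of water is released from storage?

ΔV ≈ 8.21 × 10^6 m³

A₁ = 100 ha = 1 × 10^6 m²; A₂ = 170 ha = 1.7 × 10^6 m²
ΔV₁ = 0.33 × 1 × 10^6 × 14.9 = 4.917 × 10^6 m³
ΔV₂ = 0.13 × 1.7 × 10^6 × 14.9 = 3.293 × 10^6 m³
ΔV = ΔV₁ + ΔV₂ = 8.21 × 10^6 m³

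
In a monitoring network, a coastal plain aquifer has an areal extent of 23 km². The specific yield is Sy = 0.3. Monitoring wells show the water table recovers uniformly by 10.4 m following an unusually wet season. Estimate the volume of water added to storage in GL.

A = 23 km² = 2.3 × 10^7 m²
ΔV = Sy × A × Δh = 0.3 × 2.3 × 10^7 m² × 10.4 m = 7.176 × 10^7 m³
ΔV = 7.176 × 10^7 m³ = 71.76 GL

ΔV ≈ 71.8 GL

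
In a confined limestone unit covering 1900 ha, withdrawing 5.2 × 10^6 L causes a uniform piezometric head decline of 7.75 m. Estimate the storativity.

S ≈ 3.5 × 10^-5

A = 1900 ha = 1.9 × 10^7 m²
ΔV = 5.2 × 10^6 L = 5200 m³
S = ΔV / (A × Δh) = 5200 m³ / (1.9 × 10^7 m² × 7.75 m) = 3.531 × 10^-5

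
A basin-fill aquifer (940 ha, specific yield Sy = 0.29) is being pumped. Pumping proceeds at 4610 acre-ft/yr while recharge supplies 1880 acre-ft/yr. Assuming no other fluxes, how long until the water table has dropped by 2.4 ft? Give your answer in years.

t ≈ 0.592 years

A = 940 ha = 9.4 × 10^6 m²
Δh = 2.4 ft = 0.7315 m
ΔV = Sy × A × Δh = 0.29 × 9.4 × 10^6 × 0.7315 = 1.994 × 10^6 m³
Net withdrawal = 4610 − 1880 = 2730 acre-ft/yr = 9226 m³/d
t = ΔV / Q = 1.994 × 10^6 m³ / 9226 m³/d = 216.1 d
t = 216.1 d ≈ 0.5922 years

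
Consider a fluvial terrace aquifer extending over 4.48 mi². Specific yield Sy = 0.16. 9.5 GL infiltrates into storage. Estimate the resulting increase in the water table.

A = 4.48 mi² = 1.16 × 10^7 m²
ΔV = 9.5 GL = 9.5 × 10^6 m³
Δh = ΔV / (Sy × A) = 9.5 × 10^6 m³ / (0.16 × 1.16 × 10^7 m²) = 5.117 m

Δh ≈ 5.12 m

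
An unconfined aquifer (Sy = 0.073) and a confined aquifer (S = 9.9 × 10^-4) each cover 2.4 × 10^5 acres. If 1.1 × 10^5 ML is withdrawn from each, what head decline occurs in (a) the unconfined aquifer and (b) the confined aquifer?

A = 2.4 × 10^5 acres = 9.712 × 10^8 m²
ΔV = 1.1 × 10^5 ML = 1.1 × 10^8 m³
Unconfined: Δh_u = ΔV/(Sy·A) = 1.1 × 10^8/(0.073 × 9.712 × 10^8) = 1.551 m
Confined: Δh_c = ΔV/(S·A) = 1.1 × 10^8/(9.9 × 10^-4 × 9.712 × 10^8) = 114.4 m

Δh_u ≈ 1.55 m; Δh_c ≈ 114 m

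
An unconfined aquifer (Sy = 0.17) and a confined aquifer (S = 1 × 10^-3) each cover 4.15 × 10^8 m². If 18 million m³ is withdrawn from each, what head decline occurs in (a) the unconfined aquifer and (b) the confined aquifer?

Δh_u ≈ 0.255 m; Δh_c ≈ 43.4 m

ΔV = 18 million m³ = 1.8 × 10^7 m³
Unconfined: Δh_u = ΔV/(Sy·A) = 1.8 × 10^7/(0.17 × 4.15 × 10^8) = 0.2551 m
Confined: Δh_c = ΔV/(S·A) = 1.8 × 10^7/(1 × 10^-3 × 4.15 × 10^8) = 43.37 m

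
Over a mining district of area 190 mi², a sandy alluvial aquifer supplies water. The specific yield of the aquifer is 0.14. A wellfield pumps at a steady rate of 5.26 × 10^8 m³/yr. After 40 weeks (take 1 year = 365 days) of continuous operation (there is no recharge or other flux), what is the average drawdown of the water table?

A = 190 mi² = 4.921 × 10^8 m²
Q = 5.26 × 10^8 m³/yr = 1.441 × 10^6 m³/d
t = 40 weeks = 280 d
ΔV = Q × t = 1.441 × 10^6 m³/d × 280 d = 4.035 × 10^8 m³
Δh = ΔV / (Sy × A) = 4.035 × 10^8 / (0.14 × 4.921 × 10^8) = 5.857 m

Δh ≈ 5.86 m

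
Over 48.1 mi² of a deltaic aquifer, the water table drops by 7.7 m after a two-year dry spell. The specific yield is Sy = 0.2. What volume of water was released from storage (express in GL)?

A = 48.1 mi² = 1.246 × 10^8 m²
ΔV = Sy × A × Δh = 0.2 × 1.246 × 10^8 m² × 7.7 m = 1.919 × 10^8 m³
ΔV = 1.919 × 10^8 m³ = 191.9 GL

ΔV ≈ 192 GL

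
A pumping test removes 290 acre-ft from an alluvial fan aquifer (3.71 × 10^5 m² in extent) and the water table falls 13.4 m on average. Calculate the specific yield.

ΔV = 290 acre-ft = 3.577 × 10^5 m³
Sy = ΔV / (A × Δh) = 3.577 × 10^5 m³ / (3.71 × 10^5 m² × 13.4 m) = 0.07195

Sy ≈ 0.072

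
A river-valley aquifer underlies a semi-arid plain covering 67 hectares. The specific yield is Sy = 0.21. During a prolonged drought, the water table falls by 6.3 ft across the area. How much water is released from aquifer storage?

ΔV ≈ 2.7 × 10^5 m³

A = 67 hectares = 6.7 × 10^5 m²
Δh = 6.3 ft = 1.92 m
ΔV = Sy × A × Δh = 0.21 × 6.7 × 10^5 m² × 1.92 m = 2.702 × 10^5 m³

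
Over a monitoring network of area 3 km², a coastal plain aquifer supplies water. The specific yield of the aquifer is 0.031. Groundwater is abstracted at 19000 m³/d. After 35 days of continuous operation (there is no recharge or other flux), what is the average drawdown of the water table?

A = 3 km² = 3 × 10^6 m²
ΔV = Q × t = 19000 m³/d × 35 d = 6.65 × 10^5 m³
Δh = ΔV / (Sy × A) = 6.65 × 10^5 / (0.031 × 3 × 10^6) = 7.151 m

Δh ≈ 7.15 m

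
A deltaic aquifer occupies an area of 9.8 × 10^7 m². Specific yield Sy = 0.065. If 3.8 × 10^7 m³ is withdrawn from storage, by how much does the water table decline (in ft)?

Δh ≈ 19.6 ft

Δh = ΔV / (Sy × A) = 3.8 × 10^7 m³ / (0.065 × 9.8 × 10^7 m²) = 5.965 m
Δh = 5.965 m = 19.57 ft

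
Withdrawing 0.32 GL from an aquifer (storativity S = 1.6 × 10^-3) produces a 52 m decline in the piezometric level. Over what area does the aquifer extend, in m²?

ΔV = 0.32 GL = 3.2 × 10^5 m³
A = ΔV / (S × Δh) = 3.2 × 10^5 / (0.0016 × 52) = 3.846 × 10^6 m²

A ≈ 3.85 × 10^6 m²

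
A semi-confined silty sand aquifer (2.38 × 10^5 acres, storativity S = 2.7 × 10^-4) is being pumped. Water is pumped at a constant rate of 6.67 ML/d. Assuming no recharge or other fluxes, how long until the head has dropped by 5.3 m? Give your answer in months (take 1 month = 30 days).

A = 2.38 × 10^5 acres = 9.632 × 10^8 m²
ΔV = S × A × Δh = 2.7 × 10^-4 × 9.632 × 10^8 × 5.3 = 1.378 × 10^6 m³
Q = 6.67 ML/d = 6670 m³/d
t = ΔV / Q = 1.378 × 10^6 m³ / 6670 m³/d = 206.6 d
t = 206.6 d ≈ 6.888 months

t ≈ 6.89 months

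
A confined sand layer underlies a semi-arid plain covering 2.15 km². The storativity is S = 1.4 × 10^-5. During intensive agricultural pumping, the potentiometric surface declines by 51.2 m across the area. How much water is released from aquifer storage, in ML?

A = 2.15 km² = 2.15 × 10^6 m²
ΔV = S × A × Δh = 1.4 × 10^-5 × 2.15 × 10^6 m² × 51.2 m = 1541 m³
ΔV = 1541 m³ = 1.541 ML

ΔV ≈ 1.54 ML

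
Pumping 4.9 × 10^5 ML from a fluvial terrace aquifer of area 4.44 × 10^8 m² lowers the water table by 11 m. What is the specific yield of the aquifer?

Sy ≈ 0.1

ΔV = 4.9 × 10^5 ML = 4.9 × 10^8 m³
Sy = ΔV / (A × Δh) = 4.9 × 10^8 m³ / (4.44 × 10^8 m² × 11 m) = 0.1003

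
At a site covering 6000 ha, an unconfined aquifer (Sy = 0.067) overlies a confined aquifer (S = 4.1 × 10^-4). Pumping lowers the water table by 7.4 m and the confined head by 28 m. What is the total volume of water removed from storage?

A = 6000 ha = 6 × 10^7 m²
Unconfined: ΔV_u = Sy × A × Δh_u = 0.067 × 6 × 10^7 × 7.4 = 2.975 × 10^7 m³
Confined: ΔV_c = S × A × Δh_c = 4.1 × 10^-4 × 6 × 10^7 × 28 = 6.888 × 10^5 m³
Total ΔV = 2.975 × 10^7 + 6.888 × 10^5 = 3.044 × 10^7 m³

ΔV ≈ 3.04 × 10^7 m³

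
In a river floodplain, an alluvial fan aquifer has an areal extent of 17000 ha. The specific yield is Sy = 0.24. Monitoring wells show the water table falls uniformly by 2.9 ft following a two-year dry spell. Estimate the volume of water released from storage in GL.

A = 17000 ha = 1.7 × 10^8 m²
Δh = 2.9 ft = 0.8839 m
ΔV = Sy × A × Δh = 0.24 × 1.7 × 10^8 m² × 0.8839 m = 3.606 × 10^7 m³
ΔV = 3.606 × 10^7 m³ = 36.06 GL

ΔV ≈ 36.1 GL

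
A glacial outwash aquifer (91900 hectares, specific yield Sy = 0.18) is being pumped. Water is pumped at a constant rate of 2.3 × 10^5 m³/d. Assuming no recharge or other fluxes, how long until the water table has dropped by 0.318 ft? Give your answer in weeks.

A = 91900 hectares = 9.19 × 10^8 m²
Δh = 0.318 ft = 0.09693 m
ΔV = Sy × A × Δh = 0.18 × 9.19 × 10^8 × 0.09693 = 1.603 × 10^7 m³
t = ΔV / Q = 1.603 × 10^7 m³ / 2.3 × 10^5 m³/d = 69.71 d
t = 69.71 d ≈ 9.959 weeks

t ≈ 9.96 weeks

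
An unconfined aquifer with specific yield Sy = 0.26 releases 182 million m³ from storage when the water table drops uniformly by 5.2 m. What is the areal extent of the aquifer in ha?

A ≈ 13500 ha

ΔV = 182 million m³ = 1.82 × 10^8 m³
A = ΔV / (Sy × Δh) = 1.82 × 10^8 / (0.26 × 5.2) = 1.346 × 10^8 m²
A = 1.346 × 10^8 m² = 13460 ha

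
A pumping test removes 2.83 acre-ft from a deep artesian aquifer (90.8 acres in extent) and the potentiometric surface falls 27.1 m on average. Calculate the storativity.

S ≈ 3.5 × 10^-4

A = 90.8 acres = 3.675 × 10^5 m²
ΔV = 2.83 acre-ft = 3491 m³
S = ΔV / (A × Δh) = 3491 m³ / (3.675 × 10^5 m² × 27.1 m) = 3.505 × 10^-4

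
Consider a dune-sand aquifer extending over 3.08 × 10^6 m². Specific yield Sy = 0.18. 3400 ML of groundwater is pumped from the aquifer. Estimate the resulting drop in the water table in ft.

Δh ≈ 20.1 ft

ΔV = 3400 ML = 3.4 × 10^6 m³
Δh = ΔV / (Sy × A) = 3.4 × 10^6 m³ / (0.18 × 3.08 × 10^6 m²) = 6.133 m
Δh = 6.133 m = 20.12 ft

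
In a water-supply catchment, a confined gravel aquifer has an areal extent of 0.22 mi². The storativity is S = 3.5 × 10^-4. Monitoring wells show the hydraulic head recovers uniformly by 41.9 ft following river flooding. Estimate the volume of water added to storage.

A = 0.22 mi² = 5.698 × 10^5 m²
Δh = 41.9 ft = 12.77 m
ΔV = S × A × Δh = 3.5 × 10^-4 × 5.698 × 10^5 m² × 12.77 m = 2547 m³

ΔV ≈ 2550 m³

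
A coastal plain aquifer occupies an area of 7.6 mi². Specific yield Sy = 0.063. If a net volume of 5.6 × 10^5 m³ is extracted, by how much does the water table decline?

Δh ≈ 0.452 m

A = 7.6 mi² = 1.968 × 10^7 m²
Δh = ΔV / (Sy × A) = 5.6 × 10^5 m³ / (0.063 × 1.968 × 10^7 m²) = 0.4516 m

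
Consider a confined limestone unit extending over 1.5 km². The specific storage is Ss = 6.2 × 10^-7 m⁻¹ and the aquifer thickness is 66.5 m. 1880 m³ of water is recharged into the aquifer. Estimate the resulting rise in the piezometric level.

S = Ss × b = 6.2 × 10^-7 m⁻¹ × 66.5 m = 4.123 × 10^-5
A = 1.5 km² = 1.5 × 10^6 m²
Δh = ΔV / (S × A) = 1880 m³ / (4.123 × 10^-5 × 1.5 × 10^6 m²) = 30.4 m

Δh ≈ 30.4 m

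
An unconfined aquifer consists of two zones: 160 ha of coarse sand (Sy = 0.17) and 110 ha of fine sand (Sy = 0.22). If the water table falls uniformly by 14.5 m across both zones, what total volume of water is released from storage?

ΔV ≈ 7.45 × 10^6 m³

A₁ = 160 ha = 1.6 × 10^6 m²; A₂ = 110 ha = 1.1 × 10^6 m²
ΔV₁ = 0.17 × 1.6 × 10^6 × 14.5 = 3.944 × 10^6 m³
ΔV₂ = 0.22 × 1.1 × 10^6 × 14.5 = 3.509 × 10^6 m³
ΔV = ΔV₁ + ΔV₂ = 7.453 × 10^6 m³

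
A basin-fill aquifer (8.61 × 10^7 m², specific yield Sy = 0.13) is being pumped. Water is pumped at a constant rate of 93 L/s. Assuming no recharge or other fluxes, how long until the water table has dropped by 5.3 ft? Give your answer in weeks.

Δh = 5.3 ft = 1.615 m
ΔV = Sy × A × Δh = 0.13 × 8.61 × 10^7 × 1.615 = 1.808 × 10^7 m³
Q = 93 L/s = 8035 m³/d
t = ΔV / Q = 1.808 × 10^7 m³ / 8035 m³/d = 2250 d
t = 2250 d ≈ 321.5 weeks

t ≈ 321 weeks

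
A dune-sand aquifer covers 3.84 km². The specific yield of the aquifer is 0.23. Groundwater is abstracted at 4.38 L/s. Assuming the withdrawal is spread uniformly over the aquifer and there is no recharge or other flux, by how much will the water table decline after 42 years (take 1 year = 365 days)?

A = 3.84 km² = 3.84 × 10^6 m²
Q = 4.38 L/s = 378.4 m³/d
t = 42 years = 15330 d
ΔV = Q × t = 378.4 m³/d × 15330 d = 5.801 × 10^6 m³
Δh = ΔV / (Sy × A) = 5.801 × 10^6 / (0.23 × 3.84 × 10^6) = 6.569 m

Δh ≈ 6.57 m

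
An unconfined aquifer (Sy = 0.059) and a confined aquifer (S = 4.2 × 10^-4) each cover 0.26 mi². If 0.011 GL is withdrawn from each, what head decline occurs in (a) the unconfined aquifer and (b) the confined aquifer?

A = 0.26 mi² = 6.734 × 10^5 m²
ΔV = 0.011 GL = 11000 m³
Unconfined: Δh_u = ΔV/(Sy·A) = 11000/(0.059 × 6.734 × 10^5) = 0.2769 m
Confined: Δh_c = ΔV/(S·A) = 11000/(4.2 × 10^-4 × 6.734 × 10^5) = 38.89 m

Δh_u ≈ 0.277 m; Δh_c ≈ 38.9 m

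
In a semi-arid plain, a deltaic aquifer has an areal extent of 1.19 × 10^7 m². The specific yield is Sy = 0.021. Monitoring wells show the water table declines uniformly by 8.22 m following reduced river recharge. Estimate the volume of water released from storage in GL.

ΔV = Sy × A × Δh = 0.021 × 1.19 × 10^7 m² × 8.22 m = 2.054 × 10^6 m³
ΔV = 2.054 × 10^6 m³ = 2.054 GL

ΔV ≈ 2.05 GL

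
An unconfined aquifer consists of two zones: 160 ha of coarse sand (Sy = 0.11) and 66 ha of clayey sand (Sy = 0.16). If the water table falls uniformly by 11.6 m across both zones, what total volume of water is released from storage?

A₁ = 160 ha = 1.6 × 10^6 m²; A₂ = 66 ha = 6.6 × 10^5 m²
ΔV₁ = 0.11 × 1.6 × 10^6 × 11.6 = 2.042 × 10^6 m³
ΔV₂ = 0.16 × 6.6 × 10^5 × 11.6 = 1.225 × 10^6 m³
ΔV = ΔV₁ + ΔV₂ = 3.267 × 10^6 m³

ΔV ≈ 3.27 × 10^6 m³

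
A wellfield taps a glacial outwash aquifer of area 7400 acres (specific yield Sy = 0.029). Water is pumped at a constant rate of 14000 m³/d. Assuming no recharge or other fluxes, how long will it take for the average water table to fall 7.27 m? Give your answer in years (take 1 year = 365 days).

t ≈ 1.24 years

A = 7400 acres = 2.995 × 10^7 m²
ΔV = Sy × A × Δh = 0.029 × 2.995 × 10^7 × 7.27 = 6.314 × 10^6 m³
t = ΔV / Q = 6.314 × 10^6 m³ / 14000 m³/d = 451 d
t = 451 d ≈ 1.236 years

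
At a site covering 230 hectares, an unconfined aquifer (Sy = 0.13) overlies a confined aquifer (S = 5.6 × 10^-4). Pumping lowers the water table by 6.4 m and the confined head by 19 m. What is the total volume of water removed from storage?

A = 230 hectares = 2.3 × 10^6 m²
Unconfined: ΔV_u = Sy × A × Δh_u = 0.13 × 2.3 × 10^6 × 6.4 = 1.914 × 10^6 m³
Confined: ΔV_c = S × A × Δh_c = 5.6 × 10^-4 × 2.3 × 10^6 × 19 = 24470 m³
Total ΔV = 1.914 × 10^6 + 24470 = 1.938 × 10^6 m³

ΔV ≈ 1.94 × 10^6 m³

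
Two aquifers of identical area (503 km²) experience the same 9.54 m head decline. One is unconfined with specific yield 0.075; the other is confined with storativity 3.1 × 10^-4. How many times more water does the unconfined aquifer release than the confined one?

A = 503 km² = 5.03 × 10^8 m²
Unconfined: ΔV_u = Sy × A × Δh = 0.075 × 5.03 × 10^8 × 9.54 = 3.599 × 10^8 m³
Confined: ΔV_c = S × A × Δh = 3.1 × 10^-4 × 5.03 × 10^8 × 9.54 = 1.488 × 10^6 m³
Ratio = ΔV_u / ΔV_c = Sy / S = 0.075 / 3.1 × 10^-4 = 241.9

ΔV_u / ΔV_c ≈ 242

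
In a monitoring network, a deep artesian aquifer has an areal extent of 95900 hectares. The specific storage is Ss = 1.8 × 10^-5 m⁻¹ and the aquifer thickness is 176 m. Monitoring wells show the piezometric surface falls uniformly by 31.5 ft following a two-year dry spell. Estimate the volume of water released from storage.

ΔV ≈ 2.92 × 10^7 m³

S = Ss × b = 1.8 × 10^-5 m⁻¹ × 176 m = 3.168 × 10^-3
A = 95900 hectares = 9.59 × 10^8 m²
Δh = 31.5 ft = 9.601 m
ΔV = S × A × Δh = 0.003168 × 9.59 × 10^8 m² × 9.601 m = 2.917 × 10^7 m³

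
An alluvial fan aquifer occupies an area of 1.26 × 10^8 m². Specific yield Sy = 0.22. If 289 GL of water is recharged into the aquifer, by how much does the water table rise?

Δh ≈ 10.4 m

ΔV = 289 GL = 2.89 × 10^8 m³
Δh = ΔV / (Sy × A) = 2.89 × 10^8 m³ / (0.22 × 1.26 × 10^8 m²) = 10.43 m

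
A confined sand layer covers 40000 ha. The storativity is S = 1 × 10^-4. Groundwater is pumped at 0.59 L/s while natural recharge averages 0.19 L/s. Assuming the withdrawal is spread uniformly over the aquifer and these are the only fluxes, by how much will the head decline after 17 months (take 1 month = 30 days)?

A = 40000 ha = 4 × 10^8 m²
Net abstraction = 0.59 − 0.19 = 0.4 L/s
Q_net = 0.4 L/s = 34.56 m³/d
t = 17 months = 510 d
ΔV = Q × t = 34.56 m³/d × 510 d = 17630 m³
Δh = ΔV / (S × A) = 17630 / (1 × 10^-4 × 4 × 10^8) = 0.4406 m

Δh ≈ 0.441 m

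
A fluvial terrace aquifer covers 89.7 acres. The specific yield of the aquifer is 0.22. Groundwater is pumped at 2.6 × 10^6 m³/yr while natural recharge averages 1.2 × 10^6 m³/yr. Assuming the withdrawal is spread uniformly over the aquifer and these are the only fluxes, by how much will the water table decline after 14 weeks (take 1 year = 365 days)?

Δh ≈ 4.71 m

A = 89.7 acres = 3.63 × 10^5 m²
Net abstraction = 2.6 × 10^6 − 1.2 × 10^6 = 1.4 × 10^6 m³/yr
Q_net = 1.4 × 10^6 m³/yr = 3836 m³/d
t = 14 weeks = 98 d
ΔV = Q × t = 3836 m³/d × 98 d = 3.759 × 10^5 m³
Δh = ΔV / (Sy × A) = 3.759 × 10^5 / (0.22 × 3.63 × 10^5) = 4.707 m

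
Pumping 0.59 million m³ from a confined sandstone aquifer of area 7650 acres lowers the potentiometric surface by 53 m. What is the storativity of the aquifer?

S ≈ 3.6 × 10^-4

A = 7650 acres = 3.096 × 10^7 m²
ΔV = 0.59 million m³ = 5.9 × 10^5 m³
S = ΔV / (A × Δh) = 5.9 × 10^5 m³ / (3.096 × 10^7 m² × 53 m) = 3.596 × 10^-4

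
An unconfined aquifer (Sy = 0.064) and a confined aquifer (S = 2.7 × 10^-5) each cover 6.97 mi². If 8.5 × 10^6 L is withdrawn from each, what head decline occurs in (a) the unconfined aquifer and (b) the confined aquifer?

Δh_u ≈ 0.00736 m; Δh_c ≈ 17.4 m

A = 6.97 mi² = 1.805 × 10^7 m²
ΔV = 8.5 × 10^6 L = 8500 m³
Unconfined: Δh_u = ΔV/(Sy·A) = 8500/(0.064 × 1.805 × 10^7) = 0.007357 m
Confined: Δh_c = ΔV/(S·A) = 8500/(2.7 × 10^-5 × 1.805 × 10^7) = 17.44 m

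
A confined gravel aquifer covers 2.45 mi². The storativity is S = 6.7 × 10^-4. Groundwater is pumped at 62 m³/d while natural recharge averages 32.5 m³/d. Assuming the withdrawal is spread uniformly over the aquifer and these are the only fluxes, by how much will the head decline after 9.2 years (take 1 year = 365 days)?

Δh ≈ 23.3 m

A = 2.45 mi² = 6.345 × 10^6 m²
Net abstraction = 62 − 32.5 = 29.5 m³/d
t = 9.2 years = 3358 d
ΔV = Q × t = 29.5 m³/d × 3358 d = 99060 m³
Δh = ΔV / (S × A) = 99060 / (6.7 × 10^-4 × 6.345 × 10^6) = 23.3 m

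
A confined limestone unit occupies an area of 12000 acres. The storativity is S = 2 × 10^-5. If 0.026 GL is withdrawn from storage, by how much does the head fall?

A = 12000 acres = 4.856 × 10^7 m²
ΔV = 0.026 GL = 26000 m³
Δh = ΔV / (S × A) = 26000 m³ / (2 × 10^-5 × 4.856 × 10^7 m²) = 26.77 m

Δh ≈ 26.8 m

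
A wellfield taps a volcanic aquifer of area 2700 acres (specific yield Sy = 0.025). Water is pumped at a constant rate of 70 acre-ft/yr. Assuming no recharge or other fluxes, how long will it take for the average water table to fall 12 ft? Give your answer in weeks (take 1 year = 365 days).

A = 2700 acres = 1.093 × 10^7 m²
Δh = 12 ft = 3.658 m
ΔV = Sy × A × Δh = 0.025 × 1.093 × 10^7 × 3.658 = 9.991 × 10^5 m³
Q = 70 acre-ft/yr = 236.6 m³/d
t = ΔV / Q = 9.991 × 10^5 m³ / 236.6 m³/d = 4224 d
t = 4224 d ≈ 603.4 weeks

t ≈ 603 weeks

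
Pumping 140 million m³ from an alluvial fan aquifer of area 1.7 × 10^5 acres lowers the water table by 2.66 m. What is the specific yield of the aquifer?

Sy ≈ 0.077

A = 1.7 × 10^5 acres = 6.88 × 10^8 m²
ΔV = 140 million m³ = 1.4 × 10^8 m³
Sy = ΔV / (A × Δh) = 1.4 × 10^8 m³ / (6.88 × 10^8 m² × 2.66 m) = 0.0765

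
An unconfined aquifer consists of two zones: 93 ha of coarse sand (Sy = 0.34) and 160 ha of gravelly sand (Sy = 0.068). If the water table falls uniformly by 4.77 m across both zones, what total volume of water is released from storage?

A₁ = 93 ha = 9.3 × 10^5 m²; A₂ = 160 ha = 1.6 × 10^6 m²
ΔV₁ = 0.34 × 9.3 × 10^5 × 4.77 = 1.508 × 10^6 m³
ΔV₂ = 0.068 × 1.6 × 10^6 × 4.77 = 5.19 × 10^5 m³
ΔV = ΔV₁ + ΔV₂ = 2.027 × 10^6 m³

ΔV ≈ 2.03 × 10^6 m³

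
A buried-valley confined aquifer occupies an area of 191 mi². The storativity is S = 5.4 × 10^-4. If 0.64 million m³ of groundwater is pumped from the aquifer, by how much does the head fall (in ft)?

A = 191 mi² = 4.947 × 10^8 m²
ΔV = 0.64 million m³ = 6.4 × 10^5 m³
Δh = ΔV / (S × A) = 6.4 × 10^5 m³ / (5.4 × 10^-4 × 4.947 × 10^8 m²) = 2.396 m
Δh = 2.396 m = 7.86 ft

Δh ≈ 7.86 ft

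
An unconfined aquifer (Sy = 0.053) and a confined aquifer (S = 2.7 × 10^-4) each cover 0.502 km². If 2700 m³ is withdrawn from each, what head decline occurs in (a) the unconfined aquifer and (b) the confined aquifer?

Δh_u ≈ 0.101 m; Δh_c ≈ 19.9 m

A = 0.502 km² = 5.02 × 10^5 m²
Unconfined: Δh_u = ΔV/(Sy·A) = 2700/(0.053 × 5.02 × 10^5) = 0.1015 m
Confined: Δh_c = ΔV/(S·A) = 2700/(2.7 × 10^-4 × 5.02 × 10^5) = 19.92 m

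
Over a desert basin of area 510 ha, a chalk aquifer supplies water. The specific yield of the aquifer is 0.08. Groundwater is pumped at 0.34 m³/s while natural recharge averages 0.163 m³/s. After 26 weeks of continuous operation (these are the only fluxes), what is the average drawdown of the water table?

A = 510 ha = 5.1 × 10^6 m²
Net abstraction = 0.34 − 0.163 = 0.177 m³/s
Q_net = 0.177 m³/s = 15290 m³/d
t = 26 weeks = 182 d
ΔV = Q × t = 15290 m³/d × 182 d = 2.783 × 10^6 m³
Δh = ΔV / (Sy × A) = 2.783 × 10^6 / (0.08 × 5.1 × 10^6) = 6.822 m

Δh ≈ 6.82 m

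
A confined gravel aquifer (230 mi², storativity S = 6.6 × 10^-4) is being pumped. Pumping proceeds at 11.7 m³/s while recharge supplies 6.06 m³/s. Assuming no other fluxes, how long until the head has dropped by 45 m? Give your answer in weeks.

A = 230 mi² = 5.957 × 10^8 m²
ΔV = S × A × Δh = 6.6 × 10^-4 × 5.957 × 10^8 × 45 = 1.769 × 10^7 m³
Net withdrawal = 11.7 − 6.06 = 5.64 m³/s = 4.873 × 10^5 m³/d
t = ΔV / Q = 1.769 × 10^7 m³ / 4.873 × 10^5 m³/d = 36.31 d
t = 36.31 d ≈ 5.187 weeks

t ≈ 5.19 weeks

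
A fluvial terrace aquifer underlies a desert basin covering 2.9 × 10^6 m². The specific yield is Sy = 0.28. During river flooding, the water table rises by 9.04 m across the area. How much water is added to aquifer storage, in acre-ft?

ΔV = Sy × A × Δh = 0.28 × 2.9 × 10^6 m² × 9.04 m = 7.34 × 10^6 m³
ΔV = 7.34 × 10^6 m³ = 5951 acre-ft

ΔV ≈ 5950 acre-ft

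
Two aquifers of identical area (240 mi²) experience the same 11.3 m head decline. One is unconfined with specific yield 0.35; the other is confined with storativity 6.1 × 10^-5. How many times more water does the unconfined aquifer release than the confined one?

ΔV_u / ΔV_c ≈ 5740

A = 240 mi² = 6.216 × 10^8 m²
Unconfined: ΔV_u = Sy × A × Δh = 0.35 × 6.216 × 10^8 × 11.3 = 2.458 × 10^9 m³
Confined: ΔV_c = S × A × Δh = 6.1 × 10^-5 × 6.216 × 10^8 × 11.3 = 4.285 × 10^5 m³
Ratio = ΔV_u / ΔV_c = Sy / S = 0.35 / 6.1 × 10^-5 = 5738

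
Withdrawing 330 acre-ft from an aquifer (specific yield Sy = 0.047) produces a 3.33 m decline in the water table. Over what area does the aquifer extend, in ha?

A ≈ 260 ha

ΔV = 330 acre-ft = 4.07 × 10^5 m³
A = ΔV / (Sy × Δh) = 4.07 × 10^5 / (0.047 × 3.33) = 2.601 × 10^6 m²
A = 2.601 × 10^6 m² = 260.1 ha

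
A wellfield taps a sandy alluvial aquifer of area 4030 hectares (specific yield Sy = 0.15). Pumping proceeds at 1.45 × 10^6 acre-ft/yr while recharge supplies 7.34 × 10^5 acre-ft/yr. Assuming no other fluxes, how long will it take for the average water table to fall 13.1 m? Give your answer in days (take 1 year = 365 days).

t ≈ 32.7 days

A = 4030 hectares = 4.03 × 10^7 m²
ΔV = Sy × A × Δh = 0.15 × 4.03 × 10^7 × 13.1 = 7.919 × 10^7 m³
Net withdrawal = 1.45 × 10^6 − 7.34 × 10^5 = 7.16 × 10^5 acre-ft/yr = 2.42 × 10^6 m³/d
t = ΔV / Q = 7.919 × 10^7 m³ / 2.42 × 10^6 m³/d = 32.73 d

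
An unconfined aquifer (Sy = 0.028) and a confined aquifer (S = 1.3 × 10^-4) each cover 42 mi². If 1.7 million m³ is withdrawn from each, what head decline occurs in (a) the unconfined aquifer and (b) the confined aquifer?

A = 42 mi² = 1.088 × 10^8 m²
ΔV = 1.7 million m³ = 1.7 × 10^6 m³
Unconfined: Δh_u = ΔV/(Sy·A) = 1.7 × 10^6/(0.028 × 1.088 × 10^8) = 0.5581 m
Confined: Δh_c = ΔV/(S·A) = 1.7 × 10^6/(1.3 × 10^-4 × 1.088 × 10^8) = 120.2 m

Δh_u ≈ 0.558 m; Δh_c ≈ 120 m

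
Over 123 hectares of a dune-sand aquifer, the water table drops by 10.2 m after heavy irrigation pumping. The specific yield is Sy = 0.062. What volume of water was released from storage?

ΔV ≈ 7.78 × 10^5 m³

A = 123 hectares = 1.23 × 10^6 m²
ΔV = Sy × A × Δh = 0.062 × 1.23 × 10^6 m² × 10.2 m = 7.779 × 10^5 m³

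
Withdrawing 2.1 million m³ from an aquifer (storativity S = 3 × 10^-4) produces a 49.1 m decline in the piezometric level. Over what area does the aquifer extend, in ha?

A ≈ 14300 ha

ΔV = 2.1 million m³ = 2.1 × 10^6 m³
A = ΔV / (S × Δh) = 2.1 × 10^6 / (3 × 10^-4 × 49.1) = 1.426 × 10^8 m²
A = 1.426 × 10^8 m² = 14260 ha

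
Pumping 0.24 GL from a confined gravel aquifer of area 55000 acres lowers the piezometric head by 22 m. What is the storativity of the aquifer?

A = 55000 acres = 2.226 × 10^8 m²
ΔV = 0.24 GL = 2.4 × 10^5 m³
S = ΔV / (A × Δh) = 2.4 × 10^5 m³ / (2.226 × 10^8 m² × 22 m) = 4.901 × 10^-5

S ≈ 4.9 × 10^-5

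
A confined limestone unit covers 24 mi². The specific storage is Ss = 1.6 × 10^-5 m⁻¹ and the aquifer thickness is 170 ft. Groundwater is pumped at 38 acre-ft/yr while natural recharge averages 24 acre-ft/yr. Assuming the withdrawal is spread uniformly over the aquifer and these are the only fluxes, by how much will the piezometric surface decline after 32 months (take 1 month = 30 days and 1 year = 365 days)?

Δh ≈ 0.881 m

b = 170 ft = 51.82 m
S = Ss × b = 1.6 × 10^-5 m⁻¹ × 51.82 m = 8.291 × 10^-4
A = 24 mi² = 6.216 × 10^7 m²
Net abstraction = 38 − 24 = 14 acre-ft/yr
Q_net = 14 acre-ft/yr = 47.31 m³/d
t = 32 months = 960 d
ΔV = Q × t = 47.31 m³/d × 960 d = 45420 m³
Δh = ΔV / (S × A) = 45420 / (8.291 × 10^-4 × 6.216 × 10^7) = 0.8813 m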